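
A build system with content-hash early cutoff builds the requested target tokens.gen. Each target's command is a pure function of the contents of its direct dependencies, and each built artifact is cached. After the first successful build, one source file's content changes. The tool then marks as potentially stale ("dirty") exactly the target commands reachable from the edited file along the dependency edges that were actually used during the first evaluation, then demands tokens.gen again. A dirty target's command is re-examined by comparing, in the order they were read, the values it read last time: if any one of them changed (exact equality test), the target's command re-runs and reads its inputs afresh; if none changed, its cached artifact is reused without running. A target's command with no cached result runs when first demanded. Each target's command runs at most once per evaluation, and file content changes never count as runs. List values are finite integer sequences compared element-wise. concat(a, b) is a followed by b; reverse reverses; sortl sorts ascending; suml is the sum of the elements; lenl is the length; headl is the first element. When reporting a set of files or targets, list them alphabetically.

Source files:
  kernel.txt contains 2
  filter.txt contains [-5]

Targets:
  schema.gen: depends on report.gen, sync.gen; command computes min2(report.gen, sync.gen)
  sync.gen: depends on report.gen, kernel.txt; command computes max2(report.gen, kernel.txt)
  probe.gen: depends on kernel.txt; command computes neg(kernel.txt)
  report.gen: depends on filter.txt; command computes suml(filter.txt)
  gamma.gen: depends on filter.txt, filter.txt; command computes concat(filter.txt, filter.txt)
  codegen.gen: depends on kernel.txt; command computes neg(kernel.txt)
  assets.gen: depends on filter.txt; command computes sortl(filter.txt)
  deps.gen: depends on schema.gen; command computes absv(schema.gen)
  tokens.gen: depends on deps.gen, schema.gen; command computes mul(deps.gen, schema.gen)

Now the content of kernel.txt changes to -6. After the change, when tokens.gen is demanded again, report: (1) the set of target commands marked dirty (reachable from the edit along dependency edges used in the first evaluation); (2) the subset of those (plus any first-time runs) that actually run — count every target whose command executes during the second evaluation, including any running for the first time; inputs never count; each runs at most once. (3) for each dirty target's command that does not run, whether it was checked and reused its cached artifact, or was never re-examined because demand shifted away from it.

Marked dirty: deps.gen, schema.gen, sync.gen, tokens.gen.
Target commands that run: schema.gen, sync.gen — 2 in total.
Checked but reused from cache: deps.gen, tokens.gen.
Key observation: the change is absorbed at schema.gen — it re-runs but produces the same value, and the output's value is unchanged.

First evaluation (everything demanded from the output):
  report.gen = suml([-5]) = -5
  sync.gen = max2(-5, 2) = 2
  schema.gen = min2(-5, 2) = -5
  deps.gen = absv(-5) = 5
  tokens.gen = mul(5, -5) = -25

Propagation after the edit:
  sync.gen: runs — kernel.txt 2->-6; result -5.
  schema.gen: runs — sync.gen 2->-5; result -5 (same value as before).
  deps.gen: checked — values it read are unchanged (schema.gen unchanged); reused cached 5 without running.
  tokens.gen: checked — values it read are unchanged (deps.gen unchanged, schema.gen unchanged); reused cached -25 without running.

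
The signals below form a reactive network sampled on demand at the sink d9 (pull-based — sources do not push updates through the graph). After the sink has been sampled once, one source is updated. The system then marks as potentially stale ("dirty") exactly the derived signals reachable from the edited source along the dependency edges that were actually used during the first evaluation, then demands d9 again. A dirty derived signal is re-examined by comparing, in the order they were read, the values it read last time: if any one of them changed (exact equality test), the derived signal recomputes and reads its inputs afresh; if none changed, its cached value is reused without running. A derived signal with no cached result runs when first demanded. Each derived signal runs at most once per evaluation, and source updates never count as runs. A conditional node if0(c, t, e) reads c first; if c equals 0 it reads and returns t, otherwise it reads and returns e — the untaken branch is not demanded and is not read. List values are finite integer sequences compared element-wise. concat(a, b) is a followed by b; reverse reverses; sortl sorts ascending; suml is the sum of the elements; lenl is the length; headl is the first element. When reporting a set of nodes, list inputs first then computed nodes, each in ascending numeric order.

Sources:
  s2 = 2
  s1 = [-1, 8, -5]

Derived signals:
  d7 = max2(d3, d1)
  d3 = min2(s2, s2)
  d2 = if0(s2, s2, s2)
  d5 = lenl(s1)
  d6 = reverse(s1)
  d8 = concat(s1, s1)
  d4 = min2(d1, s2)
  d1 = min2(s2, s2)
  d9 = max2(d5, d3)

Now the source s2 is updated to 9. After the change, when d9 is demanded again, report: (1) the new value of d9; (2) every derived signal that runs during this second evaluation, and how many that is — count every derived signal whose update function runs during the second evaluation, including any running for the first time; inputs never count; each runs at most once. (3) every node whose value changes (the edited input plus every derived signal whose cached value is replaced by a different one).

Initial pass — values computed on the first demand:
  d3 = min2(2, 2) = 2
  d5 = lenl([-1, 8, -5]) = 3
  d9 = max2(3, 2) = 3

Second demand — change propagation:
  d3: re-runs because s2 2->9; s2 2->9; new result 9.
  d9: re-runs because d3 2->9; new result 9.

d9 now evaluates to 9.
Run set: d3, d9 (2 run).
Changed values: s2, d3, d9.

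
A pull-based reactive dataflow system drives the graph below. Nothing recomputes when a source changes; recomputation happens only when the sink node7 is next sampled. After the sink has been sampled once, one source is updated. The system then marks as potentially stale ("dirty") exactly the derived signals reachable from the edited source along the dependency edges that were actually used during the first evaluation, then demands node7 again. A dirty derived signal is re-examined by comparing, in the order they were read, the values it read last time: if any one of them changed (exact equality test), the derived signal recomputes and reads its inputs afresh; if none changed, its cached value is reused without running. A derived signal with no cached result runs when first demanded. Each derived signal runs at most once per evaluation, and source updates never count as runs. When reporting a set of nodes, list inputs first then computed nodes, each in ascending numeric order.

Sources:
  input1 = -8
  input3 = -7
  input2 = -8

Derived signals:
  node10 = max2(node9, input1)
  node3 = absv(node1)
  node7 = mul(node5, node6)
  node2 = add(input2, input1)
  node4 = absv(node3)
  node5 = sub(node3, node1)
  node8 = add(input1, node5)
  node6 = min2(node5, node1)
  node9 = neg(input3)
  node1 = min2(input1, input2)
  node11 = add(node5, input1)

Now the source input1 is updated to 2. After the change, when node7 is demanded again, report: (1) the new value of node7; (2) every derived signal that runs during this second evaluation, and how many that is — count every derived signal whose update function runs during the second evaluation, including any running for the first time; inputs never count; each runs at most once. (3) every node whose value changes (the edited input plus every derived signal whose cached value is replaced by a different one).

First evaluation (everything demanded from the output):
  node1 = min2(-8, -8) = -8
  node3 = absv(-8) = 8
  node5 = sub(8, -8) = 16
  node6 = min2(16, -8) = -8
  node7 = mul(16, -8) = -128

Propagation after the edit:
  node1: runs — input1 -8->2; result -8 (same value as before).
  node3: checked — values it read are unchanged (node1 unchanged); reused cached 8 without running.
  node5: checked — values it read are unchanged (node3 unchanged, node1 unchanged); reused cached 16 without running.
  node6: checked — values it read are unchanged (node5 unchanged, node1 unchanged); reused cached -8 without running.
  node7: checked — values it read are unchanged (node5 unchanged, node6 unchanged); reused cached -128 without running.

Key observation: the change is absorbed at node1 — it re-runs but produces the same value, and the output's value is unchanged.

New value of node7: -128.
Derived signals that run: node1 — 1 in total.
Values that change: input1.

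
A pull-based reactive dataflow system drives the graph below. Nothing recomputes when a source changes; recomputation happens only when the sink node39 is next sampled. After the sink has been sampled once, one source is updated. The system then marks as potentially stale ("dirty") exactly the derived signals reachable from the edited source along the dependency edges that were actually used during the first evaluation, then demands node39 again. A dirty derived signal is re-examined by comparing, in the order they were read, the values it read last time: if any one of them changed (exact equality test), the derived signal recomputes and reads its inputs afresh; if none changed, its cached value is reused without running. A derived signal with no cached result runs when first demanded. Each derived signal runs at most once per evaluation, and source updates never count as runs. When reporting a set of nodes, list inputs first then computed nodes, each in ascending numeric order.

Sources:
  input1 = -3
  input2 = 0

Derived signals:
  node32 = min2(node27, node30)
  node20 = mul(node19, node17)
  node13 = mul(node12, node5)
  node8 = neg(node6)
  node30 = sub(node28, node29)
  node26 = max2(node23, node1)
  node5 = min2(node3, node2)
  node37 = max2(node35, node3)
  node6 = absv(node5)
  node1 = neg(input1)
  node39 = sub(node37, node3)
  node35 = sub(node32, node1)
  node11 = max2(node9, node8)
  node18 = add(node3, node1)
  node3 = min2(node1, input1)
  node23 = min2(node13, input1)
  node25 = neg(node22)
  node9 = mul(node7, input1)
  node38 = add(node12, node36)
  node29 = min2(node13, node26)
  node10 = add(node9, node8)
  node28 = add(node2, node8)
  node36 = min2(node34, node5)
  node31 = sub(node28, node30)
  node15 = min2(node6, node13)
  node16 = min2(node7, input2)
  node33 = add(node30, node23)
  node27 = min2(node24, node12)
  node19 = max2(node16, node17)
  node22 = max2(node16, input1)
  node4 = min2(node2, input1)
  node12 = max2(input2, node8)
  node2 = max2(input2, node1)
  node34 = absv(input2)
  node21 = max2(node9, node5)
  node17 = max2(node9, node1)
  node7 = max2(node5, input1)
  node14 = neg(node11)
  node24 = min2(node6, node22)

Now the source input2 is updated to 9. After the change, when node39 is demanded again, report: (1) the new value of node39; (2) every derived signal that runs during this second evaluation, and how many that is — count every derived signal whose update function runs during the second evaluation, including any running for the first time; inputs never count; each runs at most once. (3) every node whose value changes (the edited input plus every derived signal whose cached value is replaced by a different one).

New value of node39: 0.
Derived signals that run: node2, node5, node12, node13, node16, node23, node26, node27, node28, node29, node30, node32 — 12 in total.
Values that change: input2, node2, node12, node13, node23, node28, node29, node30.
Key observation: the cutoff stops propagation at node6 — its inputs' values are unchanged, so it reuses its cache.

First evaluation (everything demanded from the output):
  node1 = neg(-3) = 3
  node2 = max2(0, 3) = 3
  node3 = min2(3, -3) = -3
  node5 = min2(-3, 3) = -3
  node6 = absv(-3) = 3
  node7 = max2(-3, -3) = -3
  node8 = neg(3) = -3
  node12 = max2(0, -3) = 0
  node13 = mul(0, -3) = 0
  node16 = min2(-3, 0) = -3
  node22 = max2(-3, -3) = -3
  node23 = min2(0, -3) = -3
  node24 = min2(3, -3) = -3
  node26 = max2(-3, 3) = 3
  node27 = min2(-3, 0) = -3
  node28 = add(3, -3) = 0
  node29 = min2(0, 3) = 0
  node30 = sub(0, 0) = 0
  node32 = min2(-3, 0) = -3
  node35 = sub(-3, 3) = -6
  node37 = max2(-6, -3) = -3
  node39 = sub(-3, -3) = 0

Propagation after the edit:
  node2: runs — input2 0->9; result 9.
  node5: runs — node2 3->9; result -3 (same value as before).
  node6: checked — values it read are unchanged (node5 unchanged); reused cached 3 without running.
  node7: checked — values it read are unchanged (node5 unchanged, input1 unchanged); reused cached -3 without running.
  node8: checked — values it read are unchanged (node6 unchanged); reused cached -3 without running.
  node12: runs — input2 0->9; result 9.
  node13: runs — node12 0->9; result -27.
  node16: runs — input2 0->9; result -3 (same value as before).
  node22: checked — values it read are unchanged (node16 unchanged, input1 unchanged); reused cached -3 without running.
  node23: runs — node13 0->-27; result -27.
  node24: checked — values it read are unchanged (node6 unchanged, node22 unchanged); reused cached -3 without running.
  node26: runs — node23 -3->-27; result 3 (same value as before).
  node27: runs — node12 0->9; result -3 (same value as before).
  node28: runs — node2 3->9; result 6.
  node29: runs — node13 0->-27; result -27.
  node30: runs — node28 0->6; node29 0->-27; result 33.
  node32: runs — node30 0->33; result -3 (same value as before).
  node35: checked — values it read are unchanged (node32 unchanged, node1 unchanged); reused cached -6 without running.
  node37: checked — values it read are unchanged (node35 unchanged, node3 unchanged); reused cached -3 without running.
  node39: checked — values it read are unchanged (node37 unchanged, node3 unchanged); reused cached 0 without running.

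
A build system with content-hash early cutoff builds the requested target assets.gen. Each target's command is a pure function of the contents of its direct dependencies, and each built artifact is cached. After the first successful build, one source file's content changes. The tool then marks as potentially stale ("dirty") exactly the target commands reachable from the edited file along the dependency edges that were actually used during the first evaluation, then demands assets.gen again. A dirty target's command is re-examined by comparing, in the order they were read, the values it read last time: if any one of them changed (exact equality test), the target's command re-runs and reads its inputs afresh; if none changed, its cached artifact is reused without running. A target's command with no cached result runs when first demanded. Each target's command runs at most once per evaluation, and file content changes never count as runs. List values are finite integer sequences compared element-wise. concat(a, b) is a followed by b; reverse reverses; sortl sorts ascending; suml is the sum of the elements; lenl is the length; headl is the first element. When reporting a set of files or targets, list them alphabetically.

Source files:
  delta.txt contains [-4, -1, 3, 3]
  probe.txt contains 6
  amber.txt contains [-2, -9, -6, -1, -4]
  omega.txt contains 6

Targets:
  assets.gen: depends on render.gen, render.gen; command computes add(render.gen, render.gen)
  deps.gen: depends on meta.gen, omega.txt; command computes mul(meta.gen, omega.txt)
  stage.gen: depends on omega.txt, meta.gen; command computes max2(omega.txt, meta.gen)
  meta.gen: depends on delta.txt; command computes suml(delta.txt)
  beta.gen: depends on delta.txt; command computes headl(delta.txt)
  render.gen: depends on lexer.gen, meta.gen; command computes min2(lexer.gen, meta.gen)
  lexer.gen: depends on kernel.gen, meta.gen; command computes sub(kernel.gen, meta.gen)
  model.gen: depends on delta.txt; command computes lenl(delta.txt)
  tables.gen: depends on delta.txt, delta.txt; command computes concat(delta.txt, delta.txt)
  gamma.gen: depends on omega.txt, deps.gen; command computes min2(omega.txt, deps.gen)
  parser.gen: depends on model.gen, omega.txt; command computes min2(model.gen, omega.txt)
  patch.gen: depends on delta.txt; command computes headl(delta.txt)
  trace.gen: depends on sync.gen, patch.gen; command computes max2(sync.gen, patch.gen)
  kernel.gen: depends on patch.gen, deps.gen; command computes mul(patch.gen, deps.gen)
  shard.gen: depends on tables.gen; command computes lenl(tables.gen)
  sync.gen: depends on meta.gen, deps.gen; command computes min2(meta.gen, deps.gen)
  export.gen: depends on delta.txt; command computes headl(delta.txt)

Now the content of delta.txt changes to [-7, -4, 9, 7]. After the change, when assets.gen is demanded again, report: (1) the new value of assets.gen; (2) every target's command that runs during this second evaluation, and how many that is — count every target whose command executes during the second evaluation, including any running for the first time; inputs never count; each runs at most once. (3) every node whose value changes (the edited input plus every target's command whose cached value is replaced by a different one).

New value of assets.gen: -430.
Target commands that run: assets.gen, deps.gen, kernel.gen, lexer.gen, meta.gen, patch.gen, render.gen — 7 in total.
Values that change: assets.gen, delta.txt, deps.gen, kernel.gen, lexer.gen, meta.gen, patch.gen, render.gen.

First evaluation (everything demanded from the output):
  meta.gen = suml([-4, -1, 3, 3]) = 1
  deps.gen = mul(1, 6) = 6
  patch.gen = headl([-4, -1, 3, 3]) = -4
  kernel.gen = mul(-4, 6) = -24
  lexer.gen = sub(-24, 1) = -25
  render.gen = min2(-25, 1) = -25
  assets.gen = add(-25, -25) = -50

Propagation after the edit:
  meta.gen: runs — delta.txt [-4, -1, 3, 3]->[-7, -4, 9, 7]; result 5.
  deps.gen: runs — meta.gen 1->5; result 30.
  patch.gen: runs — delta.txt [-4, -1, 3, 3]->[-7, -4, 9, 7]; result -7.
  kernel.gen: runs — patch.gen -4->-7; deps.gen 6->30; result -210.
  lexer.gen: runs — kernel.gen -24->-210; meta.gen 1->5; result -215.
  render.gen: runs — lexer.gen -25->-215; meta.gen 1->5; result -215.
  assets.gen: runs — render.gen -25->-215; render.gen -25->-215; result -430.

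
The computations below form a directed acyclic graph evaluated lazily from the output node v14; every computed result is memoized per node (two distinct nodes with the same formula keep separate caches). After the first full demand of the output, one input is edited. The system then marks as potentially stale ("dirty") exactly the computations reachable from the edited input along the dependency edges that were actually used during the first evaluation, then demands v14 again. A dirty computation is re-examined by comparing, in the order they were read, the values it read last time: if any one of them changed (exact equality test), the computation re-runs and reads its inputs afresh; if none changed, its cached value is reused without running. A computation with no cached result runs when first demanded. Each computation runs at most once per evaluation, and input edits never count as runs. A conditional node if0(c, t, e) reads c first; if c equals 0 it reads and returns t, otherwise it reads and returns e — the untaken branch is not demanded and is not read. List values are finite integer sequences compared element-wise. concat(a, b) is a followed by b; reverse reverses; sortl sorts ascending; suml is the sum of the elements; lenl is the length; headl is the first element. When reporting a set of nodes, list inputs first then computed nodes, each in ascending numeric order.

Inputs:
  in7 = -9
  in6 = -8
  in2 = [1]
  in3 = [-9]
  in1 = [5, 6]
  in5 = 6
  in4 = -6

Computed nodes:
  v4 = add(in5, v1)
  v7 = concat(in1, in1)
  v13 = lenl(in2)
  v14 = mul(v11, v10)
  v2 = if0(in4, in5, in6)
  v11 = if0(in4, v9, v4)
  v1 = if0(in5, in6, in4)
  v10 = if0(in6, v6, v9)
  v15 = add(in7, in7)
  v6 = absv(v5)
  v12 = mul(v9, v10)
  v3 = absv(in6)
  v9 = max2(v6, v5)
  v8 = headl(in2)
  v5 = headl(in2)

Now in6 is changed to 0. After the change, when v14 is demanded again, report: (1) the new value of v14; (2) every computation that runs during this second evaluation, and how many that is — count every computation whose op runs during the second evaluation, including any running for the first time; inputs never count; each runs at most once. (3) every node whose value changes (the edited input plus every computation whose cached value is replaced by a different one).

First demand of the output computes:
  v1 = if0(in5=6 -> else branch in4) = -6
  v4 = add(6, -6) = 0
  v5 = headl([1]) = 1
  v6 = absv(1) = 1
  v9 = max2(1, 1) = 1
  v10 = if0(in6=-8 -> else branch v9) = 1
  v11 = if0(in4=-6 -> else branch v4) = 0
  v14 = mul(0, 1) = 0

After the edit, cleaning proceeds:
  v10: a read changed (in6 -8->0) — executes, giving 1 — identical to its old value.
  v14: dirty, but its reads are unchanged (v11 unchanged, v10 unchanged); cached 0 stands.

Note the absorption at v10: it re-runs yet its value is the same, leaving the output's value untouched.

Demanding v14 again yields 0.
1 computations run: v10.
The nodes whose values change: in6.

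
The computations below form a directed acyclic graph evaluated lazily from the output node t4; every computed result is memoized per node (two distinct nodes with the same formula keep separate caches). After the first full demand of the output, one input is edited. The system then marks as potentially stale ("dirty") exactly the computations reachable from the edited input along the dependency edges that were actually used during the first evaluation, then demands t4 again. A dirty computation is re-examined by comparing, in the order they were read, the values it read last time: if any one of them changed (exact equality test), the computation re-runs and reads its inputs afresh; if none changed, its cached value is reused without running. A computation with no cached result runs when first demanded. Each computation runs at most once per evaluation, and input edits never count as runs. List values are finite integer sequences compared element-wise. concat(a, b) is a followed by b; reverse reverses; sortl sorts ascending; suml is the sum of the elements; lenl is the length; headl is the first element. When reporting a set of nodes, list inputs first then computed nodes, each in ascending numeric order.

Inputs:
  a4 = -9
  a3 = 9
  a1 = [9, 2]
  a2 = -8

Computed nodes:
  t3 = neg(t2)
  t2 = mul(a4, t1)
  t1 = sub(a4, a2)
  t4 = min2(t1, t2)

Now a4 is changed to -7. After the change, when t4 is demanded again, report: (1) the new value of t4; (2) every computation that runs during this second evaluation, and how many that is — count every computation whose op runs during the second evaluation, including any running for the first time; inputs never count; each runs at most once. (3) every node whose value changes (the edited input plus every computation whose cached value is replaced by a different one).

First demand of the output computes:
  t1 = sub(-9, -8) = -1
  t2 = mul(-9, -1) = 9
  t4 = min2(-1, 9) = -1

After the edit, cleaning proceeds:
  t1: a read changed (a4 -9->-7) — executes, giving 1.
  t2: a read changed (a4 -9->-7; t1 -1->1) — executes, giving -7.
  t4: a read changed (t1 -1->1; t2 9->-7) — executes, giving -7.

Demanding t4 again yields -7.
3 computations run: t1, t2, t4.
The nodes whose values change: a4, t1, t2, t4.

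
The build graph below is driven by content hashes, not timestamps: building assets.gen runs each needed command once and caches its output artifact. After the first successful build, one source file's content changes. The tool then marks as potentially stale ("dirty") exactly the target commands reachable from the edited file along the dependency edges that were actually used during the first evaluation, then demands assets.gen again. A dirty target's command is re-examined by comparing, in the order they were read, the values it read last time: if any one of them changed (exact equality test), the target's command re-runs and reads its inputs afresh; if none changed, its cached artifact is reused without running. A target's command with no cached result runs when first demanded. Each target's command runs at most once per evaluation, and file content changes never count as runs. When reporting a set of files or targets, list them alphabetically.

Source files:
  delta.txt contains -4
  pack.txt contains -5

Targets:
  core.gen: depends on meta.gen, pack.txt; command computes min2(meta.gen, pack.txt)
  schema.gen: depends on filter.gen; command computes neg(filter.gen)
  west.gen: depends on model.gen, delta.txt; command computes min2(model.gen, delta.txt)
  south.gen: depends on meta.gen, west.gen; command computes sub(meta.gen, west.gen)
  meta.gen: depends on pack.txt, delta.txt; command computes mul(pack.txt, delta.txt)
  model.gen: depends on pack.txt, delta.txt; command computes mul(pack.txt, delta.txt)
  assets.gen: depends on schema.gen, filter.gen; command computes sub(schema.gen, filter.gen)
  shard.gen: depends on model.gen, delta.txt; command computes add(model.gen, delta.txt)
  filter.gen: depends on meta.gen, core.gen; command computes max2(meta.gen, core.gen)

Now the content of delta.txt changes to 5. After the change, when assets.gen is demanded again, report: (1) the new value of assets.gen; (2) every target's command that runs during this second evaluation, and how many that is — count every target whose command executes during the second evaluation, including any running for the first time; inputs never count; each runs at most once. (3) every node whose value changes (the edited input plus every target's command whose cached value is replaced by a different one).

Initial pass — values computed on the first demand:
  meta.gen = mul(-5, -4) = 20
  core.gen = min2(20, -5) = -5
  filter.gen = max2(20, -5) = 20
  schema.gen = neg(20) = -20
  assets.gen = sub(-20, 20) = -40

Second demand — change propagation:
  meta.gen: re-runs because delta.txt -4->5; new result -25.
  core.gen: re-runs because meta.gen 20->-25; new result -25.
  filter.gen: re-runs because meta.gen 20->-25; core.gen -5->-25; new result -25.
  schema.gen: re-runs because filter.gen 20->-25; new result 25.
  assets.gen: re-runs because schema.gen -20->25; filter.gen 20->-25; new result 50.

assets.gen now evaluates to 50.
Run set: assets.gen, core.gen, filter.gen, meta.gen, schema.gen (5 run).
Changed values: assets.gen, core.gen, delta.txt, filter.gen, meta.gen, schema.gen.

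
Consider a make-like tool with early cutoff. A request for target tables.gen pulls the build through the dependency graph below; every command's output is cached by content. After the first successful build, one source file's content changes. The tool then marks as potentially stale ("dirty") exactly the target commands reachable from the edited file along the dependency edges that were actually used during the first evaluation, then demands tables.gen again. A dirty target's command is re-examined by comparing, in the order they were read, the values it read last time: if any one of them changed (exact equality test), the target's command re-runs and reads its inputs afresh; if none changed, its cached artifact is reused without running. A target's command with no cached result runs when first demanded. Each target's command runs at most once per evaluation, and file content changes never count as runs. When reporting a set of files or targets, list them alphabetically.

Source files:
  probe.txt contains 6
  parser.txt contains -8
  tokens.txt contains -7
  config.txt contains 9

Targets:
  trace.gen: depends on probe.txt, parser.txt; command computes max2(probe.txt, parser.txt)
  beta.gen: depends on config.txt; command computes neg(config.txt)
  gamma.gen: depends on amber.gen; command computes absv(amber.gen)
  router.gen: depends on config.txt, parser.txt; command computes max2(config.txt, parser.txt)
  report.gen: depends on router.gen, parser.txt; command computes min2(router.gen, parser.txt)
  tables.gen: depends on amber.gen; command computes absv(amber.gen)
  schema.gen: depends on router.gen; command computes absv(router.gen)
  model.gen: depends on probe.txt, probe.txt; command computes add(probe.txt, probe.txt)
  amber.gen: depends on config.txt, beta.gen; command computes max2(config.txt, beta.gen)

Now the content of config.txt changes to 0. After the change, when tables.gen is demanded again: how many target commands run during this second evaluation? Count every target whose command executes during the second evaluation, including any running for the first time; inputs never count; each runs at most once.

3 target commands run: amber.gen, beta.gen, tables.gen.

First demand of the output computes:
  beta.gen = neg(9) = -9
  amber.gen = max2(9, -9) = 9
  tables.gen = absv(9) = 9

After the edit, cleaning proceeds:
  beta.gen: a read changed (config.txt 9->0) — executes, giving 0.
  amber.gen: a read changed (config.txt 9->0; beta.gen -9->0) — executes, giving 0.
  tables.gen: a read changed (amber.gen 9->0) — executes, giving 0.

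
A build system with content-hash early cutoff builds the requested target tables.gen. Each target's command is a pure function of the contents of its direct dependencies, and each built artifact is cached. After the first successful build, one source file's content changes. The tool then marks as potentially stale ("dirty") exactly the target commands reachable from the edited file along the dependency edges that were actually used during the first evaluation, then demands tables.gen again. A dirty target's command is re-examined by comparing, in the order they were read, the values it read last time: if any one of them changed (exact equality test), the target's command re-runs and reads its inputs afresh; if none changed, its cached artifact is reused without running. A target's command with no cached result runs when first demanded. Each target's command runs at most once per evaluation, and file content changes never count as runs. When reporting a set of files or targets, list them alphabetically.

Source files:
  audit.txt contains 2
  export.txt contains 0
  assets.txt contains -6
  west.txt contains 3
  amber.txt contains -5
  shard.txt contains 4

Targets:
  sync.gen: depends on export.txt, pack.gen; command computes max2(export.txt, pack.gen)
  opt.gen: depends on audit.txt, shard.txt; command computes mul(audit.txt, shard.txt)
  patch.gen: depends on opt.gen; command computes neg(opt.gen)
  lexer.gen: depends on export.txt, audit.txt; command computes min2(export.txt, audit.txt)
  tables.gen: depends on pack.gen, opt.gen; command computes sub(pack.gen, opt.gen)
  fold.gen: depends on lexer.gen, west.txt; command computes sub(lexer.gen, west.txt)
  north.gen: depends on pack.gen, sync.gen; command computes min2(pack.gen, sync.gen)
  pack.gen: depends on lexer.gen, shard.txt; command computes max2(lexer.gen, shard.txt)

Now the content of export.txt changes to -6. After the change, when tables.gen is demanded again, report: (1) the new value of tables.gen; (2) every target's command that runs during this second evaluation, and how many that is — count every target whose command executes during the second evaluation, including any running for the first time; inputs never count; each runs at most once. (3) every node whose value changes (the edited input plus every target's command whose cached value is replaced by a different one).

New value of tables.gen: -4.
Target commands that run: lexer.gen, pack.gen — 2 in total.
Values that change: export.txt, lexer.gen.
Key observation: the change is absorbed at pack.gen — it re-runs but produces the same value, and the output's value is unchanged.

First evaluation (everything demanded from the output):
  lexer.gen = min2(0, 2) = 0
  opt.gen = mul(2, 4) = 8
  pack.gen = max2(0, 4) = 4
  tables.gen = sub(4, 8) = -4

Propagation after the edit:
  lexer.gen: runs — export.txt 0->-6; result -6.
  pack.gen: runs — lexer.gen 0->-6; result 4 (same value as before).
  tables.gen: checked — values it read are unchanged (pack.gen unchanged, opt.gen unchanged); reused cached -4 without running.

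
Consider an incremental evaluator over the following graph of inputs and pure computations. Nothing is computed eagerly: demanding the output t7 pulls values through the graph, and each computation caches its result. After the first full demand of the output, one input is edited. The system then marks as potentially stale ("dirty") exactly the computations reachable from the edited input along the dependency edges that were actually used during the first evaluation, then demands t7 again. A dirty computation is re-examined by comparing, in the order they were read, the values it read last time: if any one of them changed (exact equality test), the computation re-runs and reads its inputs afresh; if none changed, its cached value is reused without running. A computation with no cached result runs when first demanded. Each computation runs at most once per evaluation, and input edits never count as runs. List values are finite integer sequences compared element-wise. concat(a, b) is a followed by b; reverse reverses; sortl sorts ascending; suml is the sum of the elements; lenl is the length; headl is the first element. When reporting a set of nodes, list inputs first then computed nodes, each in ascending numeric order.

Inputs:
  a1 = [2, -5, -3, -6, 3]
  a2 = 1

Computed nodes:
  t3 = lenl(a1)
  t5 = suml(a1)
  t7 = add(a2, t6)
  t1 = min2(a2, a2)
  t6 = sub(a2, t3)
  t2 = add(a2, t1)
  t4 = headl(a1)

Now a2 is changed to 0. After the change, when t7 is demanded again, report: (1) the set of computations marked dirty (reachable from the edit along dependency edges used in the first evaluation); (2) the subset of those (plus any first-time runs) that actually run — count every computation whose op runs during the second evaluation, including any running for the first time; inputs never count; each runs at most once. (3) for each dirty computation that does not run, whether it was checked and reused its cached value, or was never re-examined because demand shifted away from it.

Initial pass — values computed on the first demand:
  t3 = lenl([2, -5, -3, -6, 3]) = 5
  t6 = sub(1, 5) = -4
  t7 = add(1, -4) = -3

Second demand — change propagation:
  t6: re-runs because a2 1->0; new result -5.
  t7: re-runs because a2 1->0; t6 -4->-5; new result -5.

Dirty set: t6, t7.
Run set: t6, t7 (2 run).
All dirty computations ended up running.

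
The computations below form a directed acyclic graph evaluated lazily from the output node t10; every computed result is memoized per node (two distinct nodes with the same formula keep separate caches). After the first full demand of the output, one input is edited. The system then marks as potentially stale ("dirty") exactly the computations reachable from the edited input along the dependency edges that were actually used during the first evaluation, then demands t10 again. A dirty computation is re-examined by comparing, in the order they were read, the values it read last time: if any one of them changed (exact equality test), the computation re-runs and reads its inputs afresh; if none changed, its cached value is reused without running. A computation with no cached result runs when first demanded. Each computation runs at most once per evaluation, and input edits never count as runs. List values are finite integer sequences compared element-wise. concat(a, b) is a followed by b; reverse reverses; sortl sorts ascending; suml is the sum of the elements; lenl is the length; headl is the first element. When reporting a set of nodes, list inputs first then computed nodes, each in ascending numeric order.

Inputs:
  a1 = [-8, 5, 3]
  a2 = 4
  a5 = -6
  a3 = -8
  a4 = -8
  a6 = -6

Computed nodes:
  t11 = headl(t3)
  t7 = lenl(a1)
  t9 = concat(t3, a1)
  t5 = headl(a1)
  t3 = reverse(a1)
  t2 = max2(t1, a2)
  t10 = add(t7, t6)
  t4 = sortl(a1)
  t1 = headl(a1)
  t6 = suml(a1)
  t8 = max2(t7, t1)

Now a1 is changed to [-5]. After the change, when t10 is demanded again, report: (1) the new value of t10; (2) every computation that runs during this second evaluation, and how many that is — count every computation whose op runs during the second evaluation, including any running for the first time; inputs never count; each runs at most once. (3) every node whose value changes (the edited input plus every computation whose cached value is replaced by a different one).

Demanding t10 again yields -4.
3 computations run: t6, t7, t10.
The nodes whose values change: a1, t6, t7, t10.

First demand of the output computes:
  t6 = suml([-8, 5, 3]) = 0
  t7 = lenl([-8, 5, 3]) = 3
  t10 = add(3, 0) = 3

After the edit, cleaning proceeds:
  t6: a read changed (a1 [-8, 5, 3]->[-5]) — executes, giving -5.
  t7: a read changed (a1 [-8, 5, 3]->[-5]) — executes, giving 1.
  t10: a read changed (t7 3->1; t6 0->-5) — executes, giving -4.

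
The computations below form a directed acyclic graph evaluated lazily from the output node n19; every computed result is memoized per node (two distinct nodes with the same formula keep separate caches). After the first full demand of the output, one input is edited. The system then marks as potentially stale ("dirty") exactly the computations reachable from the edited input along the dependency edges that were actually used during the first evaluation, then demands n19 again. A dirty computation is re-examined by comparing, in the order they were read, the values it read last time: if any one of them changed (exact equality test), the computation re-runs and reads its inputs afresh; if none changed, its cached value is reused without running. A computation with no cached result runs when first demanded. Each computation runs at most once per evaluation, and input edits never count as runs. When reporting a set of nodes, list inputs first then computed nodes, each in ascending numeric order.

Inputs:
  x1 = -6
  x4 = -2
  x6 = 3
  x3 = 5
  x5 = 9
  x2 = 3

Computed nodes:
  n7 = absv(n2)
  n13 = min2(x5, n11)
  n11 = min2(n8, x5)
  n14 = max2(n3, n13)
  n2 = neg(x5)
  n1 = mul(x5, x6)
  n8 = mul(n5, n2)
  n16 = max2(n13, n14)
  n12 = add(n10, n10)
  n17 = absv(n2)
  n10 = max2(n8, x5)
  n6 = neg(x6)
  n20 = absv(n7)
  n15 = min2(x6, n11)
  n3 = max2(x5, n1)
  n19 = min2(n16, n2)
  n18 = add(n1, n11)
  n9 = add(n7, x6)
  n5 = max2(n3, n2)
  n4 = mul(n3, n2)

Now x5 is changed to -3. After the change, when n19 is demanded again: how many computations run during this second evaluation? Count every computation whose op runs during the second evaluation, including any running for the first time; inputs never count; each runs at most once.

First demand of the output computes:
  n1 = mul(9, 3) = 27
  n2 = neg(9) = -9
  n3 = max2(9, 27) = 27
  n5 = max2(27, -9) = 27
  n8 = mul(27, -9) = -243
  n11 = min2(-243, 9) = -243
  n13 = min2(9, -243) = -243
  n14 = max2(27, -243) = 27
  n16 = max2(-243, 27) = 27
  n19 = min2(27, -9) = -9

After the edit, cleaning proceeds:
  n1: a read changed (x5 9->-3) — executes, giving -9.
  n2: a read changed (x5 9->-3) — executes, giving 3.
  n3: a read changed (x5 9->-3; n1 27->-9) — executes, giving -3.
  n5: a read changed (n3 27->-3; n2 -9->3) — executes, giving 3.
  n8: a read changed (n5 27->3; n2 -9->3) — executes, giving 9.
  n11: a read changed (n8 -243->9; x5 9->-3) — executes, giving -3.
  n13: a read changed (x5 9->-3; n11 -243->-3) — executes, giving -3.
  n14: a read changed (n3 27->-3; n13 -243->-3) — executes, giving -3.
  n16: a read changed (n13 -243->-3; n14 27->-3) — executes, giving -3.
  n19: a read changed (n16 27->-3; n2 -9->3) — executes, giving -3.

10 computations run: n1, n2, n3, n5, n8, n11, n13, n14, n16, n19.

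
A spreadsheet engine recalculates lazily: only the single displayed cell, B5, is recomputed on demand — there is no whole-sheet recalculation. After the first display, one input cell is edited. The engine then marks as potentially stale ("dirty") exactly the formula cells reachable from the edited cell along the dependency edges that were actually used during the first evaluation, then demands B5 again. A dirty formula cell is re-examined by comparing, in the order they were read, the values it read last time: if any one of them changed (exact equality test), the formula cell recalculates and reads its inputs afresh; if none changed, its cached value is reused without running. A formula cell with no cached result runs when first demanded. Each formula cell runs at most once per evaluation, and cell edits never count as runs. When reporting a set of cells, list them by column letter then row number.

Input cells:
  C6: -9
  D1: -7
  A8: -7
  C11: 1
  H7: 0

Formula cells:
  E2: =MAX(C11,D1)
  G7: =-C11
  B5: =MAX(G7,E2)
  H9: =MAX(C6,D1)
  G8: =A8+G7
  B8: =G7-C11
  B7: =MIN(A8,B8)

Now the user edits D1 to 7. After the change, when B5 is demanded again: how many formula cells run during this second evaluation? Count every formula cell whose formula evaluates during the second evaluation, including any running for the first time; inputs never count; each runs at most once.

First evaluation (everything demanded from the output):
  E2 = MAX(1, -7) = 1
  G7 = -(1) = -1
  B5 = MAX(-1, 1) = 1

Propagation after the edit:
  E2: runs — D1 -7->7; result 7.
  B5: runs — E2 1->7; result 7.

Formula cells that run: B5, E2 — 2 in total.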